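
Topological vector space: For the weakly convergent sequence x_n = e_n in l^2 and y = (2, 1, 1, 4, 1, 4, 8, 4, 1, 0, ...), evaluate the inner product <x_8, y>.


x_8 = e_8 is the standard basis vector with 1 in position 8.
<x_8, y> = y_8 = 4
As n -> infinity, <x_n, y> -> 0, confirming weak convergence of (x_n) to 0.

4


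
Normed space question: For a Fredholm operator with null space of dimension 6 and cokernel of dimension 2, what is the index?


The Fredholm index is defined as ind(T) = dim(ker T) - dim(coker T)
= 6 - 2
= 4

4


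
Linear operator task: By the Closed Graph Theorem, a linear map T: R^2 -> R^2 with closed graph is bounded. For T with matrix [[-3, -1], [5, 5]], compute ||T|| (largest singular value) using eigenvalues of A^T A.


A^T A = [[34, 28], [28, 26]]
trace(A^T A) = 60, det(A^T A) = 100
discriminant = 60^2 - 4*100 = 3200
Largest eigenvalue of A^T A = (trace + sqrt(disc))/2 = 58.2843
||T|| = sqrt(58.2843) = 7.6344

7.6344


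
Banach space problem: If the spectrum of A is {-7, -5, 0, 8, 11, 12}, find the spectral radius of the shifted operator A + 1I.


Spectrum of A + 1I = {-6, -4, 1, 9, 12, 13}
Spectral radius = max |lambda| over the shifted spectrum
= max(6, 4, 1, 9, 12, 13) = 13

13


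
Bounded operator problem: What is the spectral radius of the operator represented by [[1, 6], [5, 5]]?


For a 2x2 matrix, eigenvalues satisfy lambda^2 - (trace)*lambda + det = 0
trace = 1 + 5 = 6
det = 1*5 - 6*5 = -25
discriminant = 6^2 - 4*(-25) = 136
spectral radius = max |eigenvalue| = 8.8310

8.8310


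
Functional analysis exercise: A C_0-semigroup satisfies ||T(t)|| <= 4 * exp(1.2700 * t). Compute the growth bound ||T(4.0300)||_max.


||T(4.0300)|| <= 4 * exp(1.2700 * 4.0300)
= 4 * exp(5.1181)
= 4 * 167.0177
= 668.0709

668.0709


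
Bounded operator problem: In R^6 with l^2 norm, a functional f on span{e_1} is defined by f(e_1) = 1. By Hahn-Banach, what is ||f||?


The norm of f is given by ||f|| = sup_{||x||=1} |f(x)|.
On span{e_1}, ||e_1|| = 1, so ||f|| = |f(e_1)| / ||e_1||
= |1| / 1 = 1.0000

1.0000


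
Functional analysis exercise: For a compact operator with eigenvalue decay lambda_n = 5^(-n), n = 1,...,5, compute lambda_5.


The eigenvalue formula gives lambda_5 = 1/5^5
= 1/3125
= 3.2000e-04

3.2000e-04


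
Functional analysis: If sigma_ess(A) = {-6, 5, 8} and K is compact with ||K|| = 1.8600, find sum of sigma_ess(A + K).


By Weyl's theorem, the essential spectrum is invariant under compact perturbations.
sigma_ess(A + K) = sigma_ess(A) = {-6, 5, 8}
Sum = -6 + 5 + 8 = 7

7


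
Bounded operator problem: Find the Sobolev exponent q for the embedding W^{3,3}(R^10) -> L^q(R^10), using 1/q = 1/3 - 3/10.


Using the Sobolev embedding formula: 1/q = 1/p - k/n
1/q = 1/3 - 3/10 = 1/30
q = 1/(1/30) = 30

30.0000


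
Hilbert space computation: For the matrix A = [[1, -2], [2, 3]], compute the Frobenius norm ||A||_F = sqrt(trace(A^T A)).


||A||_F^2 = sum a_ij^2
= 1^2 + (-2)^2 + 2^2 + 3^2
= 1 + 4 + 4 + 9 = 18
||A||_F = sqrt(18) = 4.2426

4.2426


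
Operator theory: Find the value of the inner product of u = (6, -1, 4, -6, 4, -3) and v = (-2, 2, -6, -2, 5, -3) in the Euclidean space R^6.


Computing the standard inner product <u, v> = sum u_i * v_i
= 6*-2 + -1*2 + 4*-6 + -6*-2 + 4*5 + -3*-3
= -12 + -2 + -24 + 12 + 20 + 9
= 3

3


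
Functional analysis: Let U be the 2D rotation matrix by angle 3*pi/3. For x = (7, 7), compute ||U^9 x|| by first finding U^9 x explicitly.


U is a rotation by theta = 3*pi/3
U^9 = rotation by 9*theta = 27*pi/3 = 3*pi/3 (mod 2*pi)
cos(3*pi/3) = -1.0000, sin(3*pi/3) = 0.0000
U^9 x = (-1.0000 * 7 - 0.0000 * 7, 0.0000 * 7 + -1.0000 * 7)
= (-7.0000, -7.0000)
||U^9 x|| = sqrt((-7.0000)^2 + (-7.0000)^2) = sqrt(98.0000) = 9.8995

9.8995


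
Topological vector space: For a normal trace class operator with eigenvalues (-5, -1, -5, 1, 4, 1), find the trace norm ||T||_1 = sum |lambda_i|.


For a normal operator, singular values equal |eigenvalues|.
Trace norm = sum |lambda_i| = 5 + 1 + 5 + 1 + 4 + 1
= 17

17


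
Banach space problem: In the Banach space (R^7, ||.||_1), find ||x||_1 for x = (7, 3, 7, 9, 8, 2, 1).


The l^1 norm equals the sum of absolute values of all components.
||x||_1 = 7 + 3 + 7 + 9 + 8 + 2 + 1
= 37

37.0000


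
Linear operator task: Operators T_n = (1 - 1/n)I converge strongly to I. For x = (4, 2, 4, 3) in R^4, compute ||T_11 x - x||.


T_11 x - x = (1 - 1/11)x - x = -x/11
||x|| = sqrt(45) = 6.7082
||T_11 x - x|| = ||x||/11 = 6.7082/11 = 0.6098

0.6098


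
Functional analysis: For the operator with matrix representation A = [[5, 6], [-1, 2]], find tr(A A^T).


trace(A * A^T) = sum of squares of all entries
= 5^2 + 6^2 + (-1)^2 + 2^2
= 25 + 36 + 1 + 4
= 66

66


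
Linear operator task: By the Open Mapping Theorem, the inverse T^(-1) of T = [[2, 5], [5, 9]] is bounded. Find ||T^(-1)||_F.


det(T) = 2*9 - 5*5 = -7
T^(-1) = (1/-7) * [[9, -5], [-5, 2]] = [[-1.2857, 0.7143], [0.7143, -0.2857]]
||T^(-1)||_F^2 = (-1.2857)^2 + 0.7143^2 + 0.7143^2 + (-0.2857)^2 = 2.7551
||T^(-1)||_F = sqrt(2.7551) = 1.6599

1.6599


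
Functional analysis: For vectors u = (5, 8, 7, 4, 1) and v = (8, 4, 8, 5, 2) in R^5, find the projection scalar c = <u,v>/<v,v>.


Computing <u,v> = 5*8 + 8*4 + 7*8 + 4*5 + 1*2 = 150
Computing <v,v> = 8^2 + 4^2 + 8^2 + 5^2 + 2^2 = 173
Projection coefficient = 150/173 = 0.8671

0.8671


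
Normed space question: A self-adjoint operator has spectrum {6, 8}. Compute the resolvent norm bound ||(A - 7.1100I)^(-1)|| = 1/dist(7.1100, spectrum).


dist(7.1100, {6, 8}) = min(|7.1100 - 6|, |7.1100 - 8|)
= min(1.1100, 0.8900) = 0.8900
Resolvent bound = 1/0.8900 = 1.1236

1.1236


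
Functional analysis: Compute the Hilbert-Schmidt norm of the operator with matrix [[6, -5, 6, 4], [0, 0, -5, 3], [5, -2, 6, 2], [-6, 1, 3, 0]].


The Hilbert-Schmidt norm is sqrt(sum of squares of all entries).
Sum of squares = 6^2 + (-5)^2 + 6^2 + 4^2 + 0^2 + 0^2 + (-5)^2 + 3^2 + 5^2 + (-2)^2 + 6^2 + 2^2 + (-6)^2 + 1^2 + 3^2 + 0^2
= 36 + 25 + 36 + 16 + 0 + 0 + 25 + 9 + 25 + 4 + 36 + 4 + 36 + 1 + 9 + 0 = 262
||T||_HS = sqrt(262) = 16.1864

16.1864


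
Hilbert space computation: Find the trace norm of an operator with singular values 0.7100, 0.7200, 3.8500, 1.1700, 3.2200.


The nuclear norm is the sum of all singular values.
||T||_1 = 0.7100 + 0.7200 + 3.8500 + 1.1700 + 3.2200
= 9.6700

9.6700


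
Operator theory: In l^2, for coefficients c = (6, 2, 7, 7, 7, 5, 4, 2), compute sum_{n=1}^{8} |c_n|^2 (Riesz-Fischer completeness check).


sum |c_n|^2 = 6^2 + 2^2 + 7^2 + 7^2 + 7^2 + 5^2 + 4^2 + 2^2
= 36 + 4 + 49 + 49 + 49 + 25 + 16 + 4
= 232

232


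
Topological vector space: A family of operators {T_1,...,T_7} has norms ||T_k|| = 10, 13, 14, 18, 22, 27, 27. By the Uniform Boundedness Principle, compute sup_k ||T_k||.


By the Uniform Boundedness Principle, the supremum of norms is finite.
sup_k ||T_k|| = max(10, 13, 14, 18, 22, 27, 27) = 27

27


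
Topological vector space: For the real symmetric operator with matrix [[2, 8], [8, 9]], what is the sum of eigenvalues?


For a self-adjoint (symmetric) matrix, the eigenvalues are real.
The sum of eigenvalues equals the trace of the matrix.
trace = 2 + 9 = 11

11


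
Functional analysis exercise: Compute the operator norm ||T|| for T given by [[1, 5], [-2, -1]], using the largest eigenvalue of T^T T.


A^T A = [[5, 7], [7, 26]]
trace(A^T A) = 31, det(A^T A) = 81
discriminant = 31^2 - 4*81 = 637
Largest eigenvalue of A^T A = (trace + sqrt(disc))/2 = 28.1194
||T|| = sqrt(28.1194) = 5.3028

5.3028


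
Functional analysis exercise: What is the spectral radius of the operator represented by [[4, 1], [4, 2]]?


For a 2x2 matrix, eigenvalues satisfy lambda^2 - (trace)*lambda + det = 0
trace = 4 + 2 = 6
det = 4*2 - 1*4 = 4
discriminant = 6^2 - 4*(4) = 20
spectral radius = max |eigenvalue| = 5.2361

5.2361


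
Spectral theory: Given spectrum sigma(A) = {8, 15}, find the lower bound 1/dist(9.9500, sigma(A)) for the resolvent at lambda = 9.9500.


dist(9.9500, {8, 15}) = min(|9.9500 - 8|, |9.9500 - 15|)
= min(1.9500, 5.0500) = 1.9500
Resolvent bound = 1/1.9500 = 0.5128

0.5128


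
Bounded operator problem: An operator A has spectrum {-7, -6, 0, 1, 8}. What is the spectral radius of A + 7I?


Spectrum of A + 7I = {0, 1, 7, 8, 15}
Spectral radius = max |lambda| over the shifted spectrum
= max(0, 1, 7, 8, 15) = 15

15


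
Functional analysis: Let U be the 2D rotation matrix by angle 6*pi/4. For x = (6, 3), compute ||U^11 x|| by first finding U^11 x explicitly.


U is a rotation by theta = 6*pi/4
U^11 = rotation by 11*theta = 66*pi/4 = 2*pi/4 (mod 2*pi)
cos(2*pi/4) = 0.0000, sin(2*pi/4) = 1.0000
U^11 x = (0.0000 * 6 - 1.0000 * 3, 1.0000 * 6 + 0.0000 * 3)
= (-3.0000, 6.0000)
||U^11 x|| = sqrt((-3.0000)^2 + 6.0000^2) = sqrt(45.0000) = 6.7082

6.7082


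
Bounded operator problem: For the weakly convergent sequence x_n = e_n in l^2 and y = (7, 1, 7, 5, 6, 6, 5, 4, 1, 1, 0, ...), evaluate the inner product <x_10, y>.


x_10 = e_10 is the standard basis vector with 1 in position 10.
<x_10, y> = y_10 = 1
As n -> infinity, <x_n, y> -> 0, confirming weak convergence of (x_n) to 0.

1


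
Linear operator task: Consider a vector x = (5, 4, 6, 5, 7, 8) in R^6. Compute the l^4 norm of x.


The l^4 norm = (sum |x_i|^4)^(1/4)
Sum of 4th powers = 625 + 256 + 1296 + 625 + 2401 + 4096 = 9299
||x||_4 = (9299)^(1/4) = 9.8199

9.8199


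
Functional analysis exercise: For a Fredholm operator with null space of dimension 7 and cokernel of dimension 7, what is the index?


The Fredholm index is defined as ind(T) = dim(ker T) - dim(coker T)
= 7 - 7
= 0

0


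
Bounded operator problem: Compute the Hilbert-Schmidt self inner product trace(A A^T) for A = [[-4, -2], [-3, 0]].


trace(A * A^T) = sum of squares of all entries
= (-4)^2 + (-2)^2 + (-3)^2 + 0^2
= 16 + 4 + 9 + 0
= 29

29


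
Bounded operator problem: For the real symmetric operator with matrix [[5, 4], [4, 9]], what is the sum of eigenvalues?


For a self-adjoint (symmetric) matrix, the eigenvalues are real.
The sum of eigenvalues equals the trace of the matrix.
trace = 5 + 9 = 14

14


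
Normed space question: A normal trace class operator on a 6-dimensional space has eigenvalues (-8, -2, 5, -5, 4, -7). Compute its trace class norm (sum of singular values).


For a normal operator, singular values equal |eigenvalues|.
Trace norm = sum |lambda_i| = 8 + 2 + 5 + 5 + 4 + 7
= 31

31


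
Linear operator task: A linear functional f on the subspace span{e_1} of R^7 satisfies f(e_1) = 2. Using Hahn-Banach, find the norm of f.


The norm of f is given by ||f|| = sup_{||x||=1} |f(x)|.
On span{e_1}, ||e_1|| = 1, so ||f|| = |f(e_1)| / ||e_1||
= |2| / 1 = 2.0000

2.0000


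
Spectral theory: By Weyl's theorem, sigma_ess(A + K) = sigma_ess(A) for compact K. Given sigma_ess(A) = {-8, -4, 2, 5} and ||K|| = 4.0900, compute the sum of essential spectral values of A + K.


By Weyl's theorem, the essential spectrum is invariant under compact perturbations.
sigma_ess(A + K) = sigma_ess(A) = {-8, -4, 2, 5}
Sum = -8 + -4 + 2 + 5 = -5

-5


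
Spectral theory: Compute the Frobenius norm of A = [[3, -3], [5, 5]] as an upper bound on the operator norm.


||A||_F^2 = sum a_ij^2
= 3^2 + (-3)^2 + 5^2 + 5^2
= 9 + 9 + 25 + 25 = 68
||A||_F = sqrt(68) = 8.2462

8.2462


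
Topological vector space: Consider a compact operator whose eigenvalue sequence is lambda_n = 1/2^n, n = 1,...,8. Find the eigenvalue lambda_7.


The eigenvalue formula gives lambda_7 = 1/2^7
= 1/128
= 0.0078

0.0078


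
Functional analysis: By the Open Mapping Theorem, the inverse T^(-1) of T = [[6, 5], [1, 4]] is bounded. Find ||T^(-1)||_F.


det(T) = 6*4 - 5*1 = 19
T^(-1) = (1/19) * [[4, -5], [-1, 6]] = [[0.2105, -0.2632], [-0.0526, 0.3158]]
||T^(-1)||_F^2 = 0.2105^2 + (-0.2632)^2 + (-0.0526)^2 + 0.3158^2 = 0.2161
||T^(-1)||_F = sqrt(0.2161) = 0.4648

0.4648


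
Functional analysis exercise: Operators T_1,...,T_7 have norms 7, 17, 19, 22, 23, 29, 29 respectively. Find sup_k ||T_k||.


By the Uniform Boundedness Principle, the supremum of norms is finite.
sup_k ||T_k|| = max(7, 17, 19, 22, 23, 29, 29) = 29

29


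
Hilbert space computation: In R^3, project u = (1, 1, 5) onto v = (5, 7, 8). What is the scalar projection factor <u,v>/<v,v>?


Computing <u,v> = 1*5 + 1*7 + 5*8 = 52
Computing <v,v> = 5^2 + 7^2 + 8^2 = 138
Projection coefficient = 52/138 = 0.3768

0.3768


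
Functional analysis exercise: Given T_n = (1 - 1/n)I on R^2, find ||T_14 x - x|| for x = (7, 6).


T_14 x - x = (1 - 1/14)x - x = -x/14
||x|| = sqrt(85) = 9.2195
||T_14 x - x|| = ||x||/14 = 9.2195/14 = 0.6585

0.6585


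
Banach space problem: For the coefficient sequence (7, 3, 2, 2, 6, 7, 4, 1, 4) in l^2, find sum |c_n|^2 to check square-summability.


sum |c_n|^2 = 7^2 + 3^2 + 2^2 + 2^2 + 6^2 + 7^2 + 4^2 + 1^2 + 4^2
= 49 + 9 + 4 + 4 + 36 + 49 + 16 + 1 + 16
= 184

184


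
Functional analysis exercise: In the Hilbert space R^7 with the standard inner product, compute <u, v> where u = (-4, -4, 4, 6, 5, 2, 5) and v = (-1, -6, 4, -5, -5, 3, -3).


Computing the standard inner product <u, v> = sum u_i * v_i
= -4*-1 + -4*-6 + 4*4 + 6*-5 + 5*-5 + 2*3 + 5*-3
= 4 + 24 + 16 + -30 + -25 + 6 + -15
= -20

-20


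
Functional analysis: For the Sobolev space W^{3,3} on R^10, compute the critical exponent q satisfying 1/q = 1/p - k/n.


Using the Sobolev embedding formula: 1/q = 1/p - k/n
1/q = 1/3 - 3/10 = 1/30
q = 1/(1/30) = 30

30.0000


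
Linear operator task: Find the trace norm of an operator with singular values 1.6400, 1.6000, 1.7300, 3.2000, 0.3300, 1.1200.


The nuclear norm is the sum of all singular values.
||T||_1 = 1.6400 + 1.6000 + 1.7300 + 3.2000 + 0.3300 + 1.1200
= 9.6200

9.6200


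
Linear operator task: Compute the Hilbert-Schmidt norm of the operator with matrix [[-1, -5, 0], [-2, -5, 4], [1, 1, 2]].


The Hilbert-Schmidt norm is sqrt(sum of squares of all entries).
Sum of squares = (-1)^2 + (-5)^2 + 0^2 + (-2)^2 + (-5)^2 + 4^2 + 1^2 + 1^2 + 2^2
= 1 + 25 + 0 + 4 + 25 + 16 + 1 + 1 + 4 = 77
||T||_HS = sqrt(77) = 8.7750

8.7750


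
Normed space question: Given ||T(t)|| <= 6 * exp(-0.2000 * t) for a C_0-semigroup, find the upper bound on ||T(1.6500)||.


||T(1.6500)|| <= 6 * exp(-0.2000 * 1.6500)
= 6 * exp(-0.3300)
= 6 * 0.7189
= 4.3135

4.3135


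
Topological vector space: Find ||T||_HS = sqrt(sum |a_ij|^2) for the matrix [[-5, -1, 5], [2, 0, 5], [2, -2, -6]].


The Hilbert-Schmidt norm is sqrt(sum of squares of all entries).
Sum of squares = (-5)^2 + (-1)^2 + 5^2 + 2^2 + 0^2 + 5^2 + 2^2 + (-2)^2 + (-6)^2
= 25 + 1 + 25 + 4 + 0 + 25 + 4 + 4 + 36 = 124
||T||_HS = sqrt(124) = 11.1355

11.1355


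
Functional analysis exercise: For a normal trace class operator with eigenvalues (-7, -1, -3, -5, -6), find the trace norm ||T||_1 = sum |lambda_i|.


For a normal operator, singular values equal |eigenvalues|.
Trace norm = sum |lambda_i| = 7 + 1 + 3 + 5 + 6
= 22

22


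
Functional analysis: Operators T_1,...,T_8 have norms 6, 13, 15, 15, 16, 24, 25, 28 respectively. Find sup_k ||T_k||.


By the Uniform Boundedness Principle, the supremum of norms is finite.
sup_k ||T_k|| = max(6, 13, 15, 15, 16, 24, 25, 28) = 28

28


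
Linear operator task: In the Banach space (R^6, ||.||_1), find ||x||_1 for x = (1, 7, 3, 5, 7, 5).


The l^1 norm equals the sum of absolute values of all components.
||x||_1 = 1 + 7 + 3 + 5 + 7 + 5
= 28

28.0000


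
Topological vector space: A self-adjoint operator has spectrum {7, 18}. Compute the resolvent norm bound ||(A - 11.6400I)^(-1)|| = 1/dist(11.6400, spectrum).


dist(11.6400, {7, 18}) = min(|11.6400 - 7|, |11.6400 - 18|)
= min(4.6400, 6.3600) = 4.6400
Resolvent bound = 1/4.6400 = 0.2155

0.2155


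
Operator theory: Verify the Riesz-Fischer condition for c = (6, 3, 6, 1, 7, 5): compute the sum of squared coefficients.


sum |c_n|^2 = 6^2 + 3^2 + 6^2 + 1^2 + 7^2 + 5^2
= 36 + 9 + 36 + 1 + 49 + 25
= 156

156


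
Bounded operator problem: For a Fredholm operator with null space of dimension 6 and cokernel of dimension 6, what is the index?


The Fredholm index is defined as ind(T) = dim(ker T) - dim(coker T)
= 6 - 6
= 0

0


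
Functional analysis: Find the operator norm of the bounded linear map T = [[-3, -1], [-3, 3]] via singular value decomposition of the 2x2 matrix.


A^T A = [[18, -6], [-6, 10]]
trace(A^T A) = 28, det(A^T A) = 144
discriminant = 28^2 - 4*144 = 208
Largest eigenvalue of A^T A = (trace + sqrt(disc))/2 = 21.2111
||T|| = sqrt(21.2111) = 4.6056

4.6056


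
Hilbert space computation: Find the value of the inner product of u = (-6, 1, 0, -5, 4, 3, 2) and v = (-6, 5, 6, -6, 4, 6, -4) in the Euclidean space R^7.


Computing the standard inner product <u, v> = sum u_i * v_i
= -6*-6 + 1*5 + 0*6 + -5*-6 + 4*4 + 3*6 + 2*-4
= 36 + 5 + 0 + 30 + 16 + 18 + -8
= 97

97


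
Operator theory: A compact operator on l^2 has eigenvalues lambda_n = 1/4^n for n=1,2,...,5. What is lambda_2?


The eigenvalue formula gives lambda_2 = 1/4^2
= 1/16
= 0.0625

0.0625


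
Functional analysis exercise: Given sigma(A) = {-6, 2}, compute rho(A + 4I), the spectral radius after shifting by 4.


Spectrum of A + 4I = {-2, 6}
Spectral radius = max |lambda| over the shifted spectrum
= max(2, 6) = 6

6


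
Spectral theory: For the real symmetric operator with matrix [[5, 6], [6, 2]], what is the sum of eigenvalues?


For a self-adjoint (symmetric) matrix, the eigenvalues are real.
The sum of eigenvalues equals the trace of the matrix.
trace = 5 + 2 = 7

7


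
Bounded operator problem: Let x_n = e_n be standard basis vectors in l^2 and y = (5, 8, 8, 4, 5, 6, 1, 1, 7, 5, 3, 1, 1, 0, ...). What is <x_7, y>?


x_7 = e_7 is the standard basis vector with 1 in position 7.
<x_7, y> = y_7 = 1
As n -> infinity, <x_n, y> -> 0, confirming weak convergence of (x_n) to 0.

1


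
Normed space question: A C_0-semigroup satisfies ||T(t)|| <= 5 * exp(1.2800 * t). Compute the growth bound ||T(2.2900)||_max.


||T(2.2900)|| <= 5 * exp(1.2800 * 2.2900)
= 5 * exp(2.9312)
= 5 * 18.7501
= 93.7506

93.7506


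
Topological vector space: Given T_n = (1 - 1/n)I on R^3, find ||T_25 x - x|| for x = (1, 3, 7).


T_25 x - x = (1 - 1/25)x - x = -x/25
||x|| = sqrt(59) = 7.6811
||T_25 x - x|| = ||x||/25 = 7.6811/25 = 0.3072

0.3072


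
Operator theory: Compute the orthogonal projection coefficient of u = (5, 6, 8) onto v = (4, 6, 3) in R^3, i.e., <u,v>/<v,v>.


Computing <u,v> = 5*4 + 6*6 + 8*3 = 80
Computing <v,v> = 4^2 + 6^2 + 3^2 = 61
Projection coefficient = 80/61 = 1.3115

1.3115


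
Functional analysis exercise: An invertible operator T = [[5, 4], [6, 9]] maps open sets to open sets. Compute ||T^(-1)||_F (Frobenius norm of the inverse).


det(T) = 5*9 - 4*6 = 21
T^(-1) = (1/21) * [[9, -4], [-6, 5]] = [[0.4286, -0.1905], [-0.2857, 0.2381]]
||T^(-1)||_F^2 = 0.4286^2 + (-0.1905)^2 + (-0.2857)^2 + 0.2381^2 = 0.3583
||T^(-1)||_F = sqrt(0.3583) = 0.5986

0.5986


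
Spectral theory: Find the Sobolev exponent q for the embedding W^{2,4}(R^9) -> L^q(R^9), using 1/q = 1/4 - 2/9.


Using the Sobolev embedding formula: 1/q = 1/p - k/n
1/q = 1/4 - 2/9 = 1/36
q = 1/(1/36) = 36

36.0000


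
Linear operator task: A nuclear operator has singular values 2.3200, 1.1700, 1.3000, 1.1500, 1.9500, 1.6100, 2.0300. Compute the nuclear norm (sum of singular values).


The nuclear norm is the sum of all singular values.
||T||_1 = 2.3200 + 1.1700 + 1.3000 + 1.1500 + 1.9500 + 1.6100 + 2.0300
= 11.5300

11.5300


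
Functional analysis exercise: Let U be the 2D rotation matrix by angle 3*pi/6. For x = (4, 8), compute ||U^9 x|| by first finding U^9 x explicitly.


U is a rotation by theta = 3*pi/6
U^9 = rotation by 9*theta = 27*pi/6 = 3*pi/6 (mod 2*pi)
cos(3*pi/6) = 0.0000, sin(3*pi/6) = 1.0000
U^9 x = (0.0000 * 4 - 1.0000 * 8, 1.0000 * 4 + 0.0000 * 8)
= (-8.0000, 4.0000)
||U^9 x|| = sqrt((-8.0000)^2 + 4.0000^2) = sqrt(80.0000) = 8.9443

8.9443


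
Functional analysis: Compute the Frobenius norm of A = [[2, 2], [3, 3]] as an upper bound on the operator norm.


||A||_F^2 = sum a_ij^2
= 2^2 + 2^2 + 3^2 + 3^2
= 4 + 4 + 9 + 9 = 26
||A||_F = sqrt(26) = 5.0990

5.0990


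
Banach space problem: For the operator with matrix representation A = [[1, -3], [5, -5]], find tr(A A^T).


trace(A * A^T) = sum of squares of all entries
= 1^2 + (-3)^2 + 5^2 + (-5)^2
= 1 + 9 + 25 + 25
= 60

60


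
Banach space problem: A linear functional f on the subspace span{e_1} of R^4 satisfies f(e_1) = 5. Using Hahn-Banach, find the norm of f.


The norm of f is given by ||f|| = sup_{||x||=1} |f(x)|.
On span{e_1}, ||e_1|| = 1, so ||f|| = |f(e_1)| / ||e_1||
= |5| / 1 = 5.0000

5.0000


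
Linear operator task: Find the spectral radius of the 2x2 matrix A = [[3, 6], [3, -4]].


For a 2x2 matrix, eigenvalues satisfy lambda^2 - (trace)*lambda + det = 0
trace = 3 + -4 = -1
det = 3*-4 - 6*3 = -30
discriminant = (-1)^2 - 4*(-30) = 121
spectral radius = max |eigenvalue| = 6.0000

6.0000


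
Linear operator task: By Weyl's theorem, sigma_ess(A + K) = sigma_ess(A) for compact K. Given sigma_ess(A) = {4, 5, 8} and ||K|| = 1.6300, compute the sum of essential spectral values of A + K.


By Weyl's theorem, the essential spectrum is invariant under compact perturbations.
sigma_ess(A + K) = sigma_ess(A) = {4, 5, 8}
Sum = 4 + 5 + 8 = 17

17


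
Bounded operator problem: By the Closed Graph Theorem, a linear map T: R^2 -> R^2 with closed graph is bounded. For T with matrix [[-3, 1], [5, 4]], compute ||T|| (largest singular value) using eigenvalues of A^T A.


A^T A = [[34, 17], [17, 17]]
trace(A^T A) = 51, det(A^T A) = 289
discriminant = 51^2 - 4*289 = 1445
Largest eigenvalue of A^T A = (trace + sqrt(disc))/2 = 44.5066
||T|| = sqrt(44.5066) = 6.6713

6.6713


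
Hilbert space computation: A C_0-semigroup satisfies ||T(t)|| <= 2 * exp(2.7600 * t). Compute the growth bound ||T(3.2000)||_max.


||T(3.2000)|| <= 2 * exp(2.7600 * 3.2000)
= 2 * exp(8.8320)
= 2 * 6849.9731
= 13699.9461

13699.9461


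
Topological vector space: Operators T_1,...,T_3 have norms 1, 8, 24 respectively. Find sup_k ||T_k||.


By the Uniform Boundedness Principle, the supremum of norms is finite.
sup_k ||T_k|| = max(1, 8, 24) = 24

24


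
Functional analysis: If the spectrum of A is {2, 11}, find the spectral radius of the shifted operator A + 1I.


Spectrum of A + 1I = {3, 12}
Spectral radius = max |lambda| over the shifted spectrum
= max(3, 12) = 12

12


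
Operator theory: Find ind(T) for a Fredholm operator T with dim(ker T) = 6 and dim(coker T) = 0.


The Fredholm index is defined as ind(T) = dim(ker T) - dim(coker T)
= 6 - 0
= 6

6


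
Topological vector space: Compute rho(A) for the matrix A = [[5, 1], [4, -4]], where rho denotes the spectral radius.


For a 2x2 matrix, eigenvalues satisfy lambda^2 - (trace)*lambda + det = 0
trace = 5 + -4 = 1
det = 5*-4 - 1*4 = -24
discriminant = 1^2 - 4*(-24) = 97
spectral radius = max |eigenvalue| = 5.4244

5.4244


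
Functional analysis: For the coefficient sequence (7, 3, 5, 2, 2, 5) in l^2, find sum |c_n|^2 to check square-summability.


sum |c_n|^2 = 7^2 + 3^2 + 5^2 + 2^2 + 2^2 + 5^2
= 49 + 9 + 25 + 4 + 4 + 25
= 116

116


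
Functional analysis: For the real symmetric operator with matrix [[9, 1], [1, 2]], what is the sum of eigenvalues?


For a self-adjoint (symmetric) matrix, the eigenvalues are real.
The sum of eigenvalues equals the trace of the matrix.
trace = 9 + 2 = 11

11


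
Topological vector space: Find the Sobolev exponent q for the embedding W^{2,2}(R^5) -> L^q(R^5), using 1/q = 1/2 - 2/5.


Using the Sobolev embedding formula: 1/q = 1/p - k/n
1/q = 1/2 - 2/5 = 1/10
q = 1/(1/10) = 10

10.0000


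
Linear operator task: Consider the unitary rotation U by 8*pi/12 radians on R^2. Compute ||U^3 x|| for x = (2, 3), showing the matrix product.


U is a rotation by theta = 8*pi/12
U^3 = rotation by 3*theta = 24*pi/12 = 0*pi/12 (mod 2*pi)
cos(0*pi/12) = 1.0000, sin(0*pi/12) = 0.0000
U^3 x = (1.0000 * 2 - 0.0000 * 3, 0.0000 * 2 + 1.0000 * 3)
= (2.0000, 3.0000)
||U^3 x|| = sqrt(2.0000^2 + 3.0000^2) = sqrt(13.0000) = 3.6056

3.6056


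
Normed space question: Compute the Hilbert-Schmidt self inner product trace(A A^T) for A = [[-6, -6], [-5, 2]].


trace(A * A^T) = sum of squares of all entries
= (-6)^2 + (-6)^2 + (-5)^2 + 2^2
= 36 + 36 + 25 + 4
= 101

101


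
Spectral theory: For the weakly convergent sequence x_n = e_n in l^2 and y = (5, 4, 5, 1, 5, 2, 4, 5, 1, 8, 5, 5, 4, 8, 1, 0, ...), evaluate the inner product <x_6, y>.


x_6 = e_6 is the standard basis vector with 1 in position 6.
<x_6, y> = y_6 = 2
As n -> infinity, <x_n, y> -> 0, confirming weak convergence of (x_n) to 0.

2


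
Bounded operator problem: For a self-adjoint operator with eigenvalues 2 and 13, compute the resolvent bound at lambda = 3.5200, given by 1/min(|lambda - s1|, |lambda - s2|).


dist(3.5200, {2, 13}) = min(|3.5200 - 2|, |3.5200 - 13|)
= min(1.5200, 9.4800) = 1.5200
Resolvent bound = 1/1.5200 = 0.6579

0.6579


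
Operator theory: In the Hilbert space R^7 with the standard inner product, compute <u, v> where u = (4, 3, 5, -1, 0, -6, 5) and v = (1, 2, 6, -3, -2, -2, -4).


Computing the standard inner product <u, v> = sum u_i * v_i
= 4*1 + 3*2 + 5*6 + -1*-3 + 0*-2 + -6*-2 + 5*-4
= 4 + 6 + 30 + 3 + 0 + 12 + -20
= 35

35


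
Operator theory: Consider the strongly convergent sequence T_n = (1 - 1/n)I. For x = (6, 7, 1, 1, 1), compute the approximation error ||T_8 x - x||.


T_8 x - x = (1 - 1/8)x - x = -x/8
||x|| = sqrt(88) = 9.3808
||T_8 x - x|| = ||x||/8 = 9.3808/8 = 1.1726

1.1726


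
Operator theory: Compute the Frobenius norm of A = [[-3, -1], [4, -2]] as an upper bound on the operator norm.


||A||_F^2 = sum a_ij^2
= (-3)^2 + (-1)^2 + 4^2 + (-2)^2
= 9 + 1 + 16 + 4 = 30
||A||_F = sqrt(30) = 5.4772

5.4772


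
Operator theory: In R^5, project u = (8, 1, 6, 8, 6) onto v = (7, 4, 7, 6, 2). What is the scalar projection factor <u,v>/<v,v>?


Computing <u,v> = 8*7 + 1*4 + 6*7 + 8*6 + 6*2 = 162
Computing <v,v> = 7^2 + 4^2 + 7^2 + 6^2 + 2^2 = 154
Projection coefficient = 162/154 = 1.0519

1.0519


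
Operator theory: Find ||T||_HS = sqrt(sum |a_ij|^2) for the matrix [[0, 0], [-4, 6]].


The Hilbert-Schmidt norm is sqrt(sum of squares of all entries).
Sum of squares = 0^2 + 0^2 + (-4)^2 + 6^2
= 0 + 0 + 16 + 36 = 52
||T||_HS = sqrt(52) = 7.2111

7.2111


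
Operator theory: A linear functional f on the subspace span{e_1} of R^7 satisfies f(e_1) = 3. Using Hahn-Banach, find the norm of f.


The norm of f is given by ||f|| = sup_{||x||=1} |f(x)|.
On span{e_1}, ||e_1|| = 1, so ||f|| = |f(e_1)| / ||e_1||
= |3| / 1 = 3.0000

3.0000


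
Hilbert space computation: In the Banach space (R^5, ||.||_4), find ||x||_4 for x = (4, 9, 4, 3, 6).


The l^4 norm = (sum |x_i|^4)^(1/4)
Sum of 4th powers = 256 + 6561 + 256 + 81 + 1296 = 8450
||x||_4 = (8450)^(1/4) = 9.5877

9.5877


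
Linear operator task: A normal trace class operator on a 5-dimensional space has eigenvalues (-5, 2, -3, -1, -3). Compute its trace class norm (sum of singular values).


For a normal operator, singular values equal |eigenvalues|.
Trace norm = sum |lambda_i| = 5 + 2 + 3 + 1 + 3
= 14

14


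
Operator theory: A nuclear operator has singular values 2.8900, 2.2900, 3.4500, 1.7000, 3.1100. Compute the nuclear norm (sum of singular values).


The nuclear norm is the sum of all singular values.
||T||_1 = 2.8900 + 2.2900 + 3.4500 + 1.7000 + 3.1100
= 13.4400

13.4400


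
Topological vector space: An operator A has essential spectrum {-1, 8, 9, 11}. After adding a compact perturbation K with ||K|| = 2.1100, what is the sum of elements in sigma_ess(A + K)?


By Weyl's theorem, the essential spectrum is invariant under compact perturbations.
sigma_ess(A + K) = sigma_ess(A) = {-1, 8, 9, 11}
Sum = -1 + 8 + 9 + 11 = 27

27


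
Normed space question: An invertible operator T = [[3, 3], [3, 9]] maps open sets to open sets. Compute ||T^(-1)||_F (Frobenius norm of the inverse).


det(T) = 3*9 - 3*3 = 18
T^(-1) = (1/18) * [[9, -3], [-3, 3]] = [[0.5000, -0.1667], [-0.1667, 0.1667]]
||T^(-1)||_F^2 = 0.5000^2 + (-0.1667)^2 + (-0.1667)^2 + 0.1667^2 = 0.3333
||T^(-1)||_F = sqrt(0.3333) = 0.5774

0.5774


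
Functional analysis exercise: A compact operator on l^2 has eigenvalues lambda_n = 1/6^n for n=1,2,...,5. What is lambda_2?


The eigenvalue formula gives lambda_2 = 1/6^2
= 1/36
= 0.0278

0.0278


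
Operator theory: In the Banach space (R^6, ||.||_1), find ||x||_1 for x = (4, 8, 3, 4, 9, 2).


The l^1 norm equals the sum of absolute values of all components.
||x||_1 = 4 + 8 + 3 + 4 + 9 + 2
= 30

30.0000


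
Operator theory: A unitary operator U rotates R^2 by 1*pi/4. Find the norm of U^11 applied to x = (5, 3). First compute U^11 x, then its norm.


U is a rotation by theta = 1*pi/4
U^11 = rotation by 11*theta = 11*pi/4 = 3*pi/4 (mod 2*pi)
cos(3*pi/4) = -0.7071, sin(3*pi/4) = 0.7071
U^11 x = (-0.7071 * 5 - 0.7071 * 3, 0.7071 * 5 + -0.7071 * 3)
= (-5.6569, 1.4142)
||U^11 x|| = sqrt((-5.6569)^2 + 1.4142^2) = sqrt(34.0000) = 5.8310

5.8310


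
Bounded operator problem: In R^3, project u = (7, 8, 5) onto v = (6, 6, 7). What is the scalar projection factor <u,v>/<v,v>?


Computing <u,v> = 7*6 + 8*6 + 5*7 = 125
Computing <v,v> = 6^2 + 6^2 + 7^2 = 121
Projection coefficient = 125/121 = 1.0331

1.0331


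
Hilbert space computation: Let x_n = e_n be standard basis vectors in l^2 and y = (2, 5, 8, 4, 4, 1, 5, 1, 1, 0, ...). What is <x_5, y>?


x_5 = e_5 is the standard basis vector with 1 in position 5.
<x_5, y> = y_5 = 4
As n -> infinity, <x_n, y> -> 0, confirming weak convergence of (x_n) to 0.

4


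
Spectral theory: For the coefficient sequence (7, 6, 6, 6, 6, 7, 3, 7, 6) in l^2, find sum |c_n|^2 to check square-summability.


sum |c_n|^2 = 7^2 + 6^2 + 6^2 + 6^2 + 6^2 + 7^2 + 3^2 + 7^2 + 6^2
= 49 + 36 + 36 + 36 + 36 + 49 + 9 + 49 + 36
= 336

336


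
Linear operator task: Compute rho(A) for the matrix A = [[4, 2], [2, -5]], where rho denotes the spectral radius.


For a 2x2 matrix, eigenvalues satisfy lambda^2 - (trace)*lambda + det = 0
trace = 4 + -5 = -1
det = 4*-5 - 2*2 = -24
discriminant = (-1)^2 - 4*(-24) = 97
spectral radius = max |eigenvalue| = 5.4244

5.4244


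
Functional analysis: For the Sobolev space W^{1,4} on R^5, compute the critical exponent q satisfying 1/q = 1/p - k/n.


Using the Sobolev embedding formula: 1/q = 1/p - k/n
1/q = 1/4 - 1/5 = 1/20
q = 1/(1/20) = 20

20.0000


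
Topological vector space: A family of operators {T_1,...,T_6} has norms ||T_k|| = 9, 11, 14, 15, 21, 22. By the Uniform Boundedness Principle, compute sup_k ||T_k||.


By the Uniform Boundedness Principle, the supremum of norms is finite.
sup_k ||T_k|| = max(9, 11, 14, 15, 21, 22) = 22

22


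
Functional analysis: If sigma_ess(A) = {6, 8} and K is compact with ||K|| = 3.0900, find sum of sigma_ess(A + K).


By Weyl's theorem, the essential spectrum is invariant under compact perturbations.
sigma_ess(A + K) = sigma_ess(A) = {6, 8}
Sum = 6 + 8 = 14

14


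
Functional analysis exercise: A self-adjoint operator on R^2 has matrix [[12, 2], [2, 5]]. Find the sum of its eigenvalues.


For a self-adjoint (symmetric) matrix, the eigenvalues are real.
The sum of eigenvalues equals the trace of the matrix.
trace = 12 + 5 = 17

17


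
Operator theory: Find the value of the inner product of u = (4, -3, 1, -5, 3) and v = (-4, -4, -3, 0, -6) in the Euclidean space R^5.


Computing the standard inner product <u, v> = sum u_i * v_i
= 4*-4 + -3*-4 + 1*-3 + -5*0 + 3*-6
= -16 + 12 + -3 + 0 + -18
= -25

-25


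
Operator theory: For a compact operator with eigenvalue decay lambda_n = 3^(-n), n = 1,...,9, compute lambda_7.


The eigenvalue formula gives lambda_7 = 1/3^7
= 1/2187
= 4.5725e-04

4.5725e-04


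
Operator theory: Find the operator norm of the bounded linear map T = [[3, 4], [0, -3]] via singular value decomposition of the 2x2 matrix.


A^T A = [[9, 12], [12, 25]]
trace(A^T A) = 34, det(A^T A) = 81
discriminant = 34^2 - 4*81 = 832
Largest eigenvalue of A^T A = (trace + sqrt(disc))/2 = 31.4222
||T|| = sqrt(31.4222) = 5.6056

5.6056


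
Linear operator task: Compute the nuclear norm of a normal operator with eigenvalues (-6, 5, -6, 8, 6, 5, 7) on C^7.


For a normal operator, singular values equal |eigenvalues|.
Trace norm = sum |lambda_i| = 6 + 5 + 6 + 8 + 6 + 5 + 7
= 43

43


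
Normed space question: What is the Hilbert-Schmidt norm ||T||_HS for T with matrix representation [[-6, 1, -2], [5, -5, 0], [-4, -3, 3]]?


The Hilbert-Schmidt norm is sqrt(sum of squares of all entries).
Sum of squares = (-6)^2 + 1^2 + (-2)^2 + 5^2 + (-5)^2 + 0^2 + (-4)^2 + (-3)^2 + 3^2
= 36 + 1 + 4 + 25 + 25 + 0 + 16 + 9 + 9 = 125
||T||_HS = sqrt(125) = 11.1803

11.1803


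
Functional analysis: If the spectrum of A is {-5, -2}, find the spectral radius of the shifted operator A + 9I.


Spectrum of A + 9I = {4, 7}
Spectral radius = max |lambda| over the shifted spectrum
= max(4, 7) = 7

7


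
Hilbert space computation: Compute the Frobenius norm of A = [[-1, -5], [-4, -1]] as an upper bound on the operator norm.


||A||_F^2 = sum a_ij^2
= (-1)^2 + (-5)^2 + (-4)^2 + (-1)^2
= 1 + 25 + 16 + 1 = 43
||A||_F = sqrt(43) = 6.5574

6.5574


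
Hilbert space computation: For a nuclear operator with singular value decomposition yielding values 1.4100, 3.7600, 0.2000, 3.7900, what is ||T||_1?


The nuclear norm is the sum of all singular values.
||T||_1 = 1.4100 + 3.7600 + 0.2000 + 3.7900
= 9.1600

9.1600


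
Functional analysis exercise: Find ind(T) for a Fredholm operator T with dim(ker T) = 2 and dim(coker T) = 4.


The Fredholm index is defined as ind(T) = dim(ker T) - dim(coker T)
= 2 - 4
= -2

-2


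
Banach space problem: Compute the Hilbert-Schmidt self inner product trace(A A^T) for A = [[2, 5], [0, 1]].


trace(A * A^T) = sum of squares of all entries
= 2^2 + 5^2 + 0^2 + 1^2
= 4 + 25 + 0 + 1
= 30

30


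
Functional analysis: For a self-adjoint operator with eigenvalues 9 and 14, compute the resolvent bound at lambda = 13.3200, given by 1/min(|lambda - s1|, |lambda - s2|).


dist(13.3200, {9, 14}) = min(|13.3200 - 9|, |13.3200 - 14|)
= min(4.3200, 0.6800) = 0.6800
Resolvent bound = 1/0.6800 = 1.4706

1.4706


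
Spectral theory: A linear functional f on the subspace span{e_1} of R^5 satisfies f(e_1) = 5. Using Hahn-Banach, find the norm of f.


The norm of f is given by ||f|| = sup_{||x||=1} |f(x)|.
On span{e_1}, ||e_1|| = 1, so ||f|| = |f(e_1)| / ||e_1||
= |5| / 1 = 5.0000

5.0000


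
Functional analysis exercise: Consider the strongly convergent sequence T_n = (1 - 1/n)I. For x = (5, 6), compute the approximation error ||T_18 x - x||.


T_18 x - x = (1 - 1/18)x - x = -x/18
||x|| = sqrt(61) = 7.8102
||T_18 x - x|| = ||x||/18 = 7.8102/18 = 0.4339

0.4339


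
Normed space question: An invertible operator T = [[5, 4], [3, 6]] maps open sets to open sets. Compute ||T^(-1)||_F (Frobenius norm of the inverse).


det(T) = 5*6 - 4*3 = 18
T^(-1) = (1/18) * [[6, -4], [-3, 5]] = [[0.3333, -0.2222], [-0.1667, 0.2778]]
||T^(-1)||_F^2 = 0.3333^2 + (-0.2222)^2 + (-0.1667)^2 + 0.2778^2 = 0.2654
||T^(-1)||_F = sqrt(0.2654) = 0.5152

0.5152


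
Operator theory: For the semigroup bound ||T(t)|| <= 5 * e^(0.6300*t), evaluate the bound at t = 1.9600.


||T(1.9600)|| <= 5 * exp(0.6300 * 1.9600)
= 5 * exp(1.2348)
= 5 * 3.4377
= 17.1885

17.1885


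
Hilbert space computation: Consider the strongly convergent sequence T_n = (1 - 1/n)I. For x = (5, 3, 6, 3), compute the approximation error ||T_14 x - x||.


T_14 x - x = (1 - 1/14)x - x = -x/14
||x|| = sqrt(79) = 8.8882
||T_14 x - x|| = ||x||/14 = 8.8882/14 = 0.6349

0.6349


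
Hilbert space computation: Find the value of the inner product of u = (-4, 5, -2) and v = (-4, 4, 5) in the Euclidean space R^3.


Computing the standard inner product <u, v> = sum u_i * v_i
= -4*-4 + 5*4 + -2*5
= 16 + 20 + -10
= 26

26


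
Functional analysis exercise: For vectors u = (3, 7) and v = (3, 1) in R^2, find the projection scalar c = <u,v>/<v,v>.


Computing <u,v> = 3*3 + 7*1 = 16
Computing <v,v> = 3^2 + 1^2 = 10
Projection coefficient = 16/10 = 1.6000

1.6000


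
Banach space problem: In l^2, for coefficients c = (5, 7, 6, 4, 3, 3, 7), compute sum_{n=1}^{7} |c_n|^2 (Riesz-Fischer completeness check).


sum |c_n|^2 = 5^2 + 7^2 + 6^2 + 4^2 + 3^2 + 3^2 + 7^2
= 25 + 49 + 36 + 16 + 9 + 9 + 49
= 193

193


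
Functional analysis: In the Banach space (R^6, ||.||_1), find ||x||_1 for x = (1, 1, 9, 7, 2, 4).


The l^1 norm equals the sum of absolute values of all components.
||x||_1 = 1 + 1 + 9 + 7 + 2 + 4
= 24

24.0000


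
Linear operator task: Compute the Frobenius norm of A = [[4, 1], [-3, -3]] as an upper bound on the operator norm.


||A||_F^2 = sum a_ij^2
= 4^2 + 1^2 + (-3)^2 + (-3)^2
= 16 + 1 + 9 + 9 = 35
||A||_F = sqrt(35) = 5.9161

5.9161


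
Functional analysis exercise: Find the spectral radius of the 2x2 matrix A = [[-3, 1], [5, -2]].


For a 2x2 matrix, eigenvalues satisfy lambda^2 - (trace)*lambda + det = 0
trace = -3 + -2 = -5
det = -3*-2 - 1*5 = 1
discriminant = (-5)^2 - 4*(1) = 21
spectral radius = max |eigenvalue| = 4.7913

4.7913


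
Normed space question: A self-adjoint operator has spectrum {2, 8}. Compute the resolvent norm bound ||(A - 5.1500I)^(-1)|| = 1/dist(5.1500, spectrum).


dist(5.1500, {2, 8}) = min(|5.1500 - 2|, |5.1500 - 8|)
= min(3.1500, 2.8500) = 2.8500
Resolvent bound = 1/2.8500 = 0.3509

0.3509


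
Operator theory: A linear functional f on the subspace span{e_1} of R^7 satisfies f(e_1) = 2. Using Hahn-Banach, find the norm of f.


The norm of f is given by ||f|| = sup_{||x||=1} |f(x)|.
On span{e_1}, ||e_1|| = 1, so ||f|| = |f(e_1)| / ||e_1||
= |2| / 1 = 2.0000

2.0000


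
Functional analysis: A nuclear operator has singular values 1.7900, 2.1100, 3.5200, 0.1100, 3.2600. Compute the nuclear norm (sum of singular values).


The nuclear norm is the sum of all singular values.
||T||_1 = 1.7900 + 2.1100 + 3.5200 + 0.1100 + 3.2600
= 10.7900

10.7900


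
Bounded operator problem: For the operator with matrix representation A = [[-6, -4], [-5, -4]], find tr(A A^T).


trace(A * A^T) = sum of squares of all entries
= (-6)^2 + (-4)^2 + (-5)^2 + (-4)^2
= 36 + 16 + 25 + 16
= 93

93


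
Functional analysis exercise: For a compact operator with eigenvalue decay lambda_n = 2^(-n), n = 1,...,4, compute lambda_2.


The eigenvalue formula gives lambda_2 = 1/2^2
= 1/4
= 0.2500

0.2500


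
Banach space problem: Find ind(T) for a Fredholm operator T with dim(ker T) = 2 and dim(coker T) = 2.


The Fredholm index is defined as ind(T) = dim(ker T) - dim(coker T)
= 2 - 2
= 0

0


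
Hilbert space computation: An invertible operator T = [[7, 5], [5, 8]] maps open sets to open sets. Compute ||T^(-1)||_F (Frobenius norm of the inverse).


det(T) = 7*8 - 5*5 = 31
T^(-1) = (1/31) * [[8, -5], [-5, 7]] = [[0.2581, -0.1613], [-0.1613, 0.2258]]
||T^(-1)||_F^2 = 0.2581^2 + (-0.1613)^2 + (-0.1613)^2 + 0.2258^2 = 0.1696
||T^(-1)||_F = sqrt(0.1696) = 0.4118

0.4118


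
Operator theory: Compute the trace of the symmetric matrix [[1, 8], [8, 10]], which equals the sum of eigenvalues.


For a self-adjoint (symmetric) matrix, the eigenvalues are real.
The sum of eigenvalues equals the trace of the matrix.
trace = 1 + 10 = 11

11


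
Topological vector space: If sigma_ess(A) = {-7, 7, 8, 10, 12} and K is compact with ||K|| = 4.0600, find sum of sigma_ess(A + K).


By Weyl's theorem, the essential spectrum is invariant under compact perturbations.
sigma_ess(A + K) = sigma_ess(A) = {-7, 7, 8, 10, 12}
Sum = -7 + 7 + 8 + 10 + 12 = 30

30
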